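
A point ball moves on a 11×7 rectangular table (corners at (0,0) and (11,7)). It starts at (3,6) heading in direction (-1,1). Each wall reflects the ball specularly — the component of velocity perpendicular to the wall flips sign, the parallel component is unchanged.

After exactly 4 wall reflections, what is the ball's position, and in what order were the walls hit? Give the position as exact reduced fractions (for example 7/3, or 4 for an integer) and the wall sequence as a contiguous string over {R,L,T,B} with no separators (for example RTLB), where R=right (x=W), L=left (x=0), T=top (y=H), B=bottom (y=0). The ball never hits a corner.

1. t=1 → T at (2,7); v=(-1,-1)
2. t=2 → L at (0,5); v=(1,-1)
3. t=5 → B at (5,0); v=(1,1)
4. t=6 → R at (11,6); v=(-1,1)

Final position: (11,6)
Wall sequence: TLBR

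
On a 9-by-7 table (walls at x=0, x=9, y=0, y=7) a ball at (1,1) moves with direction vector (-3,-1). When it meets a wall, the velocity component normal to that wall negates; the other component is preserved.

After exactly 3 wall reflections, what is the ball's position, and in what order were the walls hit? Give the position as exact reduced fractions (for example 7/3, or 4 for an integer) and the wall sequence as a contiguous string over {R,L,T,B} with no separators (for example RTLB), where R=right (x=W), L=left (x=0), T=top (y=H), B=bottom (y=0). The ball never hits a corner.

Final position: (9,7/3)
Wall sequence: LBR

1. t=1/3 → L at (0,2/3); v=(3,-1)
2. t=2/3 → B at (2,0); v=(3,1)
3. t=7/3 → R at (9,7/3); v=(-3,1)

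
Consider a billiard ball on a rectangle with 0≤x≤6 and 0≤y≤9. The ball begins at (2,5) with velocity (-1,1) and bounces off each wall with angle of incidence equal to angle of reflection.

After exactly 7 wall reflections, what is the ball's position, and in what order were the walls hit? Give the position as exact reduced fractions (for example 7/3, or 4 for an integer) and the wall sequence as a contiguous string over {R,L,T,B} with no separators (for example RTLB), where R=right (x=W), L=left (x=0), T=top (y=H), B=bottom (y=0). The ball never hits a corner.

1. t=2 → L at (0,7); v=(1,1)
2. t=2 → T at (2,9); v=(1,-1)
3. t=4 → R at (6,5); v=(-1,-1)
4. t=5 → B at (1,0); v=(-1,1)
5. t=1 → L at (0,1); v=(1,1)
6. t=6 → R at (6,7); v=(-1,1)
7. t=2 → T at (4,9); v=(-1,-1)

Final position: (4,9)
Wall sequence: LTRBLRT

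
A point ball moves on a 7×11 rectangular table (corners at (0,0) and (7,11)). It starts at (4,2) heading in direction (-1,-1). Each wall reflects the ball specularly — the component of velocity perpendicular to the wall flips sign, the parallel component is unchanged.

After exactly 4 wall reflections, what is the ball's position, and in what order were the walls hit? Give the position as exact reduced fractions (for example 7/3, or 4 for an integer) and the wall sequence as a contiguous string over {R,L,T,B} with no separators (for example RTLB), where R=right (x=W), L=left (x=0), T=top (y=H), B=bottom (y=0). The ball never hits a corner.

Final position: (5,11)
Wall sequence: BLRT

1. t=2 → B at (2,0); v=(-1,1)
2. t=2 → L at (0,2); v=(1,1)
3. t=7 → R at (7,9); v=(-1,1)
4. t=2 → T at (5,11); v=(-1,-1)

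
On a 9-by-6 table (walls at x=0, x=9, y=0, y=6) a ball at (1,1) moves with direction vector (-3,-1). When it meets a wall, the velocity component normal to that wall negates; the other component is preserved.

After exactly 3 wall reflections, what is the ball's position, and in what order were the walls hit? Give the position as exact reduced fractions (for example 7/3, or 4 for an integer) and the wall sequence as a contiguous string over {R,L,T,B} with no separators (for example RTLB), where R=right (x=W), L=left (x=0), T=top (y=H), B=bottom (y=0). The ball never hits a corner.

Final position: (9,7/3)
Wall sequence: LBR

1. t=1/3 → L at (0,2/3); v=(3,-1)
2. t=2/3 → B at (2,0); v=(3,1)
3. t=7/3 → R at (9,7/3); v=(-3,1)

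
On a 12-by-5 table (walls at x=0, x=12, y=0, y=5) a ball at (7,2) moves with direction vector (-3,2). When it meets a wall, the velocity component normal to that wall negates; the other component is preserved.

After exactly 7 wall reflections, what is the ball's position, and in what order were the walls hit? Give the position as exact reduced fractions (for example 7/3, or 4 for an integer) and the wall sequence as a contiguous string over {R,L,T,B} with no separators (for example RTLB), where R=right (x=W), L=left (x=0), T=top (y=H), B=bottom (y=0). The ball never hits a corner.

1. t=3/2 → T at (5/2,5); v=(-3,-2)
2. t=5/6 → L at (0,10/3); v=(3,-2)
3. t=5/3 → B at (5,0); v=(3,2)
4. t=7/3 → R at (12,14/3); v=(-3,2)
5. t=1/6 → T at (23/2,5); v=(-3,-2)
6. t=5/2 → B at (4,0); v=(-3,2)
7. t=4/3 → L at (0,8/3); v=(3,2)

Final position: (0,8/3)
Wall sequence: TLBRTBL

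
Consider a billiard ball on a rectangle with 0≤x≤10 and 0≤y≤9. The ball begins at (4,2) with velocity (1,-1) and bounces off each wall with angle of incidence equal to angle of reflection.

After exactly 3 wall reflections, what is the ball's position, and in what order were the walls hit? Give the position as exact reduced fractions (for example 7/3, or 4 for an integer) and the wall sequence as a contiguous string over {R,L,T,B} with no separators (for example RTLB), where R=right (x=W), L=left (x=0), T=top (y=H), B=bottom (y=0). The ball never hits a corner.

1. t=2 → B at (6,0); v=(1,1)
2. t=4 → R at (10,4); v=(-1,1)
3. t=5 → T at (5,9); v=(-1,-1)

Final position: (5,9)
Wall sequence: BRT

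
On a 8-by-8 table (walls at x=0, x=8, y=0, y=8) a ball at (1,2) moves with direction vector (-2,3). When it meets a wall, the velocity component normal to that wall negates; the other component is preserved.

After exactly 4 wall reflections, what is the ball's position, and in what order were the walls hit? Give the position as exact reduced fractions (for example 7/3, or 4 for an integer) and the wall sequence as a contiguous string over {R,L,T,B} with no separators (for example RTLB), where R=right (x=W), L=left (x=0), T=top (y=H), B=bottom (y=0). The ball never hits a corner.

Final position: (23/3,0)
Wall sequence: LTRB

1. t=1/2 → L at (0,7/2); v=(2,3)
2. t=3/2 → T at (3,8); v=(2,-3)
3. t=5/2 → R at (8,1/2); v=(-2,-3)
4. t=1/6 → B at (23/3,0); v=(-2,3)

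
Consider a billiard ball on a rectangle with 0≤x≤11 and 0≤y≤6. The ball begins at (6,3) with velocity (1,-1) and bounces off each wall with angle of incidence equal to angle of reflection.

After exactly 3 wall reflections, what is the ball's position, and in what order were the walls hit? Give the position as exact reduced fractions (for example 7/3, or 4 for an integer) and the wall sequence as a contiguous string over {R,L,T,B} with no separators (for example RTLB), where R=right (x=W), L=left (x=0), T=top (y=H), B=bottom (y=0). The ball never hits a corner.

Final position: (7,6)
Wall sequence: BRT

1. t=3 → B at (9,0); v=(1,1)
2. t=2 → R at (11,2); v=(-1,1)
3. t=4 → T at (7,6); v=(-1,-1)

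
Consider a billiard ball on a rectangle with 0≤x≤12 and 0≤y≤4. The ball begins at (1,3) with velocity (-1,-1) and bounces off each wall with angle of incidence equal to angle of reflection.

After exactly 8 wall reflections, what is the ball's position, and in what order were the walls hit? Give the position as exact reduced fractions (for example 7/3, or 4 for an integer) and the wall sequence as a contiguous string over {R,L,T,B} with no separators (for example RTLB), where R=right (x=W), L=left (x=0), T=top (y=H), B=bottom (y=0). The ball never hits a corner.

1. t=1 → L at (0,2); v=(1,-1)
2. t=2 → B at (2,0); v=(1,1)
3. t=4 → T at (6,4); v=(1,-1)
4. t=4 → B at (10,0); v=(1,1)
5. t=2 → R at (12,2); v=(-1,1)
6. t=2 → T at (10,4); v=(-1,-1)
7. t=4 → B at (6,0); v=(-1,1)
8. t=4 → T at (2,4); v=(-1,-1)

Final position: (2,4)
Wall sequence: LBTBRTBT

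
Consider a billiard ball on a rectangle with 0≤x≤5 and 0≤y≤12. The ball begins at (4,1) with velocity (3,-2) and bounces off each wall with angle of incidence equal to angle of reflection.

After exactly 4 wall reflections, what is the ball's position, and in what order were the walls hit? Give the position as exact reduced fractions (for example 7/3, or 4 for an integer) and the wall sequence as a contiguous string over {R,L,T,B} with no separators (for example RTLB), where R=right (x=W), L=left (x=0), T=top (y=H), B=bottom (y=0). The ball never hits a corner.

Final position: (5,19/3)
Wall sequence: RBLR

1. t=1/3 → R at (5,1/3); v=(-3,-2)
2. t=1/6 → B at (9/2,0); v=(-3,2)
3. t=3/2 → L at (0,3); v=(3,2)
4. t=5/3 → R at (5,19/3); v=(-3,2)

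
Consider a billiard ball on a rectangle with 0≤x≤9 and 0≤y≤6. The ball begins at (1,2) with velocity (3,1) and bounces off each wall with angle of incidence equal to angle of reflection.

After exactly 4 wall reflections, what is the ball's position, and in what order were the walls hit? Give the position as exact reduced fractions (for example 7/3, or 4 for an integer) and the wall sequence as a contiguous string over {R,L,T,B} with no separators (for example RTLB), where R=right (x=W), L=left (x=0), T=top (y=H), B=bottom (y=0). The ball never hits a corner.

Final position: (9,4/3)
Wall sequence: RTLR

1. t=8/3 → R at (9,14/3); v=(-3,1)
2. t=4/3 → T at (5,6); v=(-3,-1)
3. t=5/3 → L at (0,13/3); v=(3,-1)
4. t=3 → R at (9,4/3); v=(-3,-1)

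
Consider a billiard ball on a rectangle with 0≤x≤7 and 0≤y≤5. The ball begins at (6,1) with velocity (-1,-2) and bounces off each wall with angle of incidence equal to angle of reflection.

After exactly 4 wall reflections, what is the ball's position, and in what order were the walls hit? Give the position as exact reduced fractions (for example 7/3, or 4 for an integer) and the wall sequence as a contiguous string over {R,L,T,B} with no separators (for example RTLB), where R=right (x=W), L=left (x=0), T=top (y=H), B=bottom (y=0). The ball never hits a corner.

1. t=1/2 → B at (11/2,0); v=(-1,2)
2. t=5/2 → T at (3,5); v=(-1,-2)
3. t=5/2 → B at (1/2,0); v=(-1,2)
4. t=1/2 → L at (0,1); v=(1,2)

Final position: (0,1)
Wall sequence: BTBL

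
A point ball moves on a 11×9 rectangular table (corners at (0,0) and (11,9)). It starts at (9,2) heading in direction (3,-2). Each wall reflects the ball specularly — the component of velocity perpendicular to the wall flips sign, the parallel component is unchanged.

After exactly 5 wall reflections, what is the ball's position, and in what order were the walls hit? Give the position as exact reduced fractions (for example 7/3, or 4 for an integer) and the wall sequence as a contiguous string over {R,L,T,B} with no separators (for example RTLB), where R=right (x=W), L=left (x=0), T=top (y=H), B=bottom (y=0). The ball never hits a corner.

1. t=2/3 → R at (11,2/3); v=(-3,-2)
2. t=1/3 → B at (10,0); v=(-3,2)
3. t=10/3 → L at (0,20/3); v=(3,2)
4. t=7/6 → T at (7/2,9); v=(3,-2)
5. t=5/2 → R at (11,4); v=(-3,-2)

Final position: (11,4)
Wall sequence: RBLTR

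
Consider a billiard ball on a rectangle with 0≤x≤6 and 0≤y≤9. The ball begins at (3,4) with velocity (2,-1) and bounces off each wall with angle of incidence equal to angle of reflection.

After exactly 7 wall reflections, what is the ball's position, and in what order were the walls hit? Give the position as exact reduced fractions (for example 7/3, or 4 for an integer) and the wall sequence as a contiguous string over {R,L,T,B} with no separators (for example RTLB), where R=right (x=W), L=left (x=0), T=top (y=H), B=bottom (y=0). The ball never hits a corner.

1. t=3/2 → R at (6,5/2); v=(-2,-1)
2. t=5/2 → B at (1,0); v=(-2,1)
3. t=1/2 → L at (0,1/2); v=(2,1)
4. t=3 → R at (6,7/2); v=(-2,1)
5. t=3 → L at (0,13/2); v=(2,1)
6. t=5/2 → T at (5,9); v=(2,-1)
7. t=1/2 → R at (6,17/2); v=(-2,-1)

Final position: (6,17/2)
Wall sequence: RBLRLTR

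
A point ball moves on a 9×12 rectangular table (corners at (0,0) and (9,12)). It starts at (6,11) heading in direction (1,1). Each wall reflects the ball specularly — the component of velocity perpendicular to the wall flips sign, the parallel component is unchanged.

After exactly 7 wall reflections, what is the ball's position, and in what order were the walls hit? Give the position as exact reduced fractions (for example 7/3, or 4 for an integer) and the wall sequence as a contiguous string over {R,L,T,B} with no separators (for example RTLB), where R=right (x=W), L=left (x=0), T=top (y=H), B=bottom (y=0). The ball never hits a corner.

Final position: (0,7)
Wall sequence: TRLBRTL

1. t=1 → T at (7,12); v=(1,-1)
2. t=2 → R at (9,10); v=(-1,-1)
3. t=9 → L at (0,1); v=(1,-1)
4. t=1 → B at (1,0); v=(1,1)
5. t=8 → R at (9,8); v=(-1,1)
6. t=4 → T at (5,12); v=(-1,-1)
7. t=5 → L at (0,7); v=(1,-1)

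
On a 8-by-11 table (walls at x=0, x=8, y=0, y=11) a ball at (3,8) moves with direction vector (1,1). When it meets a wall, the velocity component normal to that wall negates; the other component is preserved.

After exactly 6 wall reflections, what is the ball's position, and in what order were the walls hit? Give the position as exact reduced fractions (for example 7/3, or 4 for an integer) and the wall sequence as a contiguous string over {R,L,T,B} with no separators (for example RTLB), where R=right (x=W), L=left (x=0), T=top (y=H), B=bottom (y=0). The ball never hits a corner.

Final position: (4,11)
Wall sequence: TRLBRT

1. t=3 → T at (6,11); v=(1,-1)
2. t=2 → R at (8,9); v=(-1,-1)
3. t=8 → L at (0,1); v=(1,-1)
4. t=1 → B at (1,0); v=(1,1)
5. t=7 → R at (8,7); v=(-1,1)
6. t=4 → T at (4,11); v=(-1,-1)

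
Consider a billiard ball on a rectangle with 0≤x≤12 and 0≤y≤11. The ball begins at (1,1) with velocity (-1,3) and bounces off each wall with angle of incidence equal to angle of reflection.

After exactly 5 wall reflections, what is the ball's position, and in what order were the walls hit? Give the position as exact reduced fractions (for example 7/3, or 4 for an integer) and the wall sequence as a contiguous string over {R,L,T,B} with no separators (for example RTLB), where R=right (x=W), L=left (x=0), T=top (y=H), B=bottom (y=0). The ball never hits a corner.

1. t=1 → L at (0,4); v=(1,3)
2. t=7/3 → T at (7/3,11); v=(1,-3)
3. t=11/3 → B at (6,0); v=(1,3)
4. t=11/3 → T at (29/3,11); v=(1,-3)
5. t=7/3 → R at (12,4); v=(-1,-3)

Final position: (12,4)
Wall sequence: LTBTR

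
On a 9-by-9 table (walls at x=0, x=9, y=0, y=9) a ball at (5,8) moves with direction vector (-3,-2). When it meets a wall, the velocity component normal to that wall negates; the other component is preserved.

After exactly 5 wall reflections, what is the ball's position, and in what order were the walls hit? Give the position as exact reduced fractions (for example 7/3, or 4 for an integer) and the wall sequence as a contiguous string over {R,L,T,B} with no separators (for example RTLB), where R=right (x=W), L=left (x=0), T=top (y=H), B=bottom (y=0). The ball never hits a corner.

1. t=5/3 → L at (0,14/3); v=(3,-2)
2. t=7/3 → B at (7,0); v=(3,2)
3. t=2/3 → R at (9,4/3); v=(-3,2)
4. t=3 → L at (0,22/3); v=(3,2)
5. t=5/6 → T at (5/2,9); v=(3,-2)

Final position: (5/2,9)
Wall sequence: LBRLT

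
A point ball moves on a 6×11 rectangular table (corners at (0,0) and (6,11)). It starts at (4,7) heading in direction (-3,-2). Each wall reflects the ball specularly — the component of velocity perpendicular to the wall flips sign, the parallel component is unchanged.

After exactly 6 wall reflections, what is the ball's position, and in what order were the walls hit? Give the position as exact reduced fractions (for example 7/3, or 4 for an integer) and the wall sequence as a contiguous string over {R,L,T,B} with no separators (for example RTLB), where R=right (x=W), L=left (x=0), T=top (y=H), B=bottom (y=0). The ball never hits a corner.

1. t=4/3 → L at (0,13/3); v=(3,-2)
2. t=2 → R at (6,1/3); v=(-3,-2)
3. t=1/6 → B at (11/2,0); v=(-3,2)
4. t=11/6 → L at (0,11/3); v=(3,2)
5. t=2 → R at (6,23/3); v=(-3,2)
6. t=5/3 → T at (1,11); v=(-3,-2)

Final position: (1,11)
Wall sequence: LRBLRT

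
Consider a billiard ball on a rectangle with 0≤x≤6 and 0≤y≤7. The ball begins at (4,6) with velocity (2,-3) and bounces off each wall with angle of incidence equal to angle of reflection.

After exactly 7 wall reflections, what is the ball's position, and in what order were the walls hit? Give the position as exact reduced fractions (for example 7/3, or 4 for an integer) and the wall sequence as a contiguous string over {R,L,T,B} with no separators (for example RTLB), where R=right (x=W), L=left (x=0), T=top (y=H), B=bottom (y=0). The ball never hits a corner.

Final position: (2,7)
Wall sequence: RBLTBRT

1. t=1 → R at (6,3); v=(-2,-3)
2. t=1 → B at (4,0); v=(-2,3)
3. t=2 → L at (0,6); v=(2,3)
4. t=1/3 → T at (2/3,7); v=(2,-3)
5. t=7/3 → B at (16/3,0); v=(2,3)
6. t=1/3 → R at (6,1); v=(-2,3)
7. t=2 → T at (2,7); v=(-2,-3)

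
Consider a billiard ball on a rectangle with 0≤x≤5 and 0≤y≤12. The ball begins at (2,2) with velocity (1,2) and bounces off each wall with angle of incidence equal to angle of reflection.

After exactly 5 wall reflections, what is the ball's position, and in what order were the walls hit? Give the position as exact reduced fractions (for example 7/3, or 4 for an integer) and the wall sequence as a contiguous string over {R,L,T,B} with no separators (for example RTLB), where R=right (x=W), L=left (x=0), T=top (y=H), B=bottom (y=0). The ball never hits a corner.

1. t=3 → R at (5,8); v=(-1,2)
2. t=2 → T at (3,12); v=(-1,-2)
3. t=3 → L at (0,6); v=(1,-2)
4. t=3 → B at (3,0); v=(1,2)
5. t=2 → R at (5,4); v=(-1,2)

Final position: (5,4)
Wall sequence: RTLBR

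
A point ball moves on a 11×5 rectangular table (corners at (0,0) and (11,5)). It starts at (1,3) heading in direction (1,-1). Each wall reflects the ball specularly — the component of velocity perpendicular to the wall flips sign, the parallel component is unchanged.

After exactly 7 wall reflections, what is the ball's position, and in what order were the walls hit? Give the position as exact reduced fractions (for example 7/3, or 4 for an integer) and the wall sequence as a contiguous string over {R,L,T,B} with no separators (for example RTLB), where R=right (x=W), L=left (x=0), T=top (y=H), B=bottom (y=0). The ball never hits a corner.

1. t=3 → B at (4,0); v=(1,1)
2. t=5 → T at (9,5); v=(1,-1)
3. t=2 → R at (11,3); v=(-1,-1)
4. t=3 → B at (8,0); v=(-1,1)
5. t=5 → T at (3,5); v=(-1,-1)
6. t=3 → L at (0,2); v=(1,-1)
7. t=2 → B at (2,0); v=(1,1)

Final position: (2,0)
Wall sequence: BTRBTLB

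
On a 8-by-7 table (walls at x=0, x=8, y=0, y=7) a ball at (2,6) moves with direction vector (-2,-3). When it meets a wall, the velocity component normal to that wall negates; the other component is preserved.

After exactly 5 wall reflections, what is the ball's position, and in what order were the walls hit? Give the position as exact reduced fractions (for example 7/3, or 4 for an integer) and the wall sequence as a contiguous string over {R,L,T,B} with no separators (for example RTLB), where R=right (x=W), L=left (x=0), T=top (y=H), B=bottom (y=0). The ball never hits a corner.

1. t=1 → L at (0,3); v=(2,-3)
2. t=1 → B at (2,0); v=(2,3)
3. t=7/3 → T at (20/3,7); v=(2,-3)
4. t=2/3 → R at (8,5); v=(-2,-3)
5. t=5/3 → B at (14/3,0); v=(-2,3)

Final position: (14/3,0)
Wall sequence: LBTRB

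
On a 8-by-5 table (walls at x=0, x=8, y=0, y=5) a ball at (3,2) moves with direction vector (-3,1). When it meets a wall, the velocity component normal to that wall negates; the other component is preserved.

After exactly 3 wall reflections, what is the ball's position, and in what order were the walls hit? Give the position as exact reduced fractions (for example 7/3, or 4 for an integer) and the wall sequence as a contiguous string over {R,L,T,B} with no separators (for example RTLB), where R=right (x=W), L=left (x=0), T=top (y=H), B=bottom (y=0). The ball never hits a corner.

1. t=1 → L at (0,3); v=(3,1)
2. t=2 → T at (6,5); v=(3,-1)
3. t=2/3 → R at (8,13/3); v=(-3,-1)

Final position: (8,13/3)
Wall sequence: LTR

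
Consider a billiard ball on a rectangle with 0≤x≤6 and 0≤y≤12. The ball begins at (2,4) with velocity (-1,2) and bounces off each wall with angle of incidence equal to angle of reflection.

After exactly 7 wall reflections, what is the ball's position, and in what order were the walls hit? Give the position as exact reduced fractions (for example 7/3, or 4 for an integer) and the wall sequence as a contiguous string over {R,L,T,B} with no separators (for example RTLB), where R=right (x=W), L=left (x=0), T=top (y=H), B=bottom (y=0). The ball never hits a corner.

1. t=2 → L at (0,8); v=(1,2)
2. t=2 → T at (2,12); v=(1,-2)
3. t=4 → R at (6,4); v=(-1,-2)
4. t=2 → B at (4,0); v=(-1,2)
5. t=4 → L at (0,8); v=(1,2)
6. t=2 → T at (2,12); v=(1,-2)
7. t=4 → R at (6,4); v=(-1,-2)

Final position: (6,4)
Wall sequence: LTRBLTR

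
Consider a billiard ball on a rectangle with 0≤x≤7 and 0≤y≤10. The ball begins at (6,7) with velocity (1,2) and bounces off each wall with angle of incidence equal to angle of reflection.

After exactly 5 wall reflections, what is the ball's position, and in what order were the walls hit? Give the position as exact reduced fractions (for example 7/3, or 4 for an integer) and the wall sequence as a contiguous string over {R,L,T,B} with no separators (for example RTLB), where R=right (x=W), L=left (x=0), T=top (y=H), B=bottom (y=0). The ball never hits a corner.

Final position: (7/2,10)
Wall sequence: RTBLT

1. t=1 → R at (7,9); v=(-1,2)
2. t=1/2 → T at (13/2,10); v=(-1,-2)
3. t=5 → B at (3/2,0); v=(-1,2)
4. t=3/2 → L at (0,3); v=(1,2)
5. t=7/2 → T at (7/2,10); v=(1,-2)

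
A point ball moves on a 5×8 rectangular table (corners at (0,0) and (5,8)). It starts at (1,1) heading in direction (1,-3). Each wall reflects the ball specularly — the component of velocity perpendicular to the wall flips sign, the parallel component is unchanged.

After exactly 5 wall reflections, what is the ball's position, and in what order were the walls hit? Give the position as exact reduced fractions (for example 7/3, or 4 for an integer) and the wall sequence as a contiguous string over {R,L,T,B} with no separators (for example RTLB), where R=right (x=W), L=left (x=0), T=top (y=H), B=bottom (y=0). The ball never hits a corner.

Final position: (2/3,8)
Wall sequence: BTRBT

1. t=1/3 → B at (4/3,0); v=(1,3)
2. t=8/3 → T at (4,8); v=(1,-3)
3. t=1 → R at (5,5); v=(-1,-3)
4. t=5/3 → B at (10/3,0); v=(-1,3)
5. t=8/3 → T at (2/3,8); v=(-1,-3)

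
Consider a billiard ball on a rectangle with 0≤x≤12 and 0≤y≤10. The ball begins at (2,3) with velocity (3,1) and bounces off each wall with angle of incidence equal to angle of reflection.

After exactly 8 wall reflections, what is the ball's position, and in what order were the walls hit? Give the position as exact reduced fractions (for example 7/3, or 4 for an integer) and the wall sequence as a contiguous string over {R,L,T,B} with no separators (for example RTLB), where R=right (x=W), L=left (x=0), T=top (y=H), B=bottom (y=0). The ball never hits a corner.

Final position: (0,19/3)
Wall sequence: RTLRLBRL

1. t=10/3 → R at (12,19/3); v=(-3,1)
2. t=11/3 → T at (1,10); v=(-3,-1)
3. t=1/3 → L at (0,29/3); v=(3,-1)
4. t=4 → R at (12,17/3); v=(-3,-1)
5. t=4 → L at (0,5/3); v=(3,-1)
6. t=5/3 → B at (5,0); v=(3,1)
7. t=7/3 → R at (12,7/3); v=(-3,1)
8. t=4 → L at (0,19/3); v=(3,1)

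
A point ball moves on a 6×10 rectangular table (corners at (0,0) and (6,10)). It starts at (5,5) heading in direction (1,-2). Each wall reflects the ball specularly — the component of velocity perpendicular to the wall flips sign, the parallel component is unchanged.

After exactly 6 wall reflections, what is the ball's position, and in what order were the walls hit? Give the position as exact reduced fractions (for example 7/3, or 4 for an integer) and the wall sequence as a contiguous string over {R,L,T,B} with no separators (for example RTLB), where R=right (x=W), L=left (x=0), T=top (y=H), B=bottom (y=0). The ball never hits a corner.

1. t=1 → R at (6,3); v=(-1,-2)
2. t=3/2 → B at (9/2,0); v=(-1,2)
3. t=9/2 → L at (0,9); v=(1,2)
4. t=1/2 → T at (1/2,10); v=(1,-2)
5. t=5 → B at (11/2,0); v=(1,2)
6. t=1/2 → R at (6,1); v=(-1,2)

Final position: (6,1)
Wall sequence: RBLTBR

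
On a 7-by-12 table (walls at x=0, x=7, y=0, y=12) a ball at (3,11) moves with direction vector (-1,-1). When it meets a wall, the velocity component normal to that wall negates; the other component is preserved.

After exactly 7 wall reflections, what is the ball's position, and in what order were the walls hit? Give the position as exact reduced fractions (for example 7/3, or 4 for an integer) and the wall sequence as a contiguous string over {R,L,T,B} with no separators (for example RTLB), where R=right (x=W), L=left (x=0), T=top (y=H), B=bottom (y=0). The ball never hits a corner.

Final position: (0,4)
Wall sequence: LRBLTRL

1. t=3 → L at (0,8); v=(1,-1)
2. t=7 → R at (7,1); v=(-1,-1)
3. t=1 → B at (6,0); v=(-1,1)
4. t=6 → L at (0,6); v=(1,1)
5. t=6 → T at (6,12); v=(1,-1)
6. t=1 → R at (7,11); v=(-1,-1)
7. t=7 → L at (0,4); v=(1,-1)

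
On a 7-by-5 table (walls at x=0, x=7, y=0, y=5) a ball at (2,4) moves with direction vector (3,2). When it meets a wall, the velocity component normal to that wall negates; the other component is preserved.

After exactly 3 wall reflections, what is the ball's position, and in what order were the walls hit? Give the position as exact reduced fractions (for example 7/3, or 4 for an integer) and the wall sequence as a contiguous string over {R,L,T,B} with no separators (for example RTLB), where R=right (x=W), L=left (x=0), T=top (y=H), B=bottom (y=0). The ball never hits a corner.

Final position: (3,0)
Wall sequence: TRB

1. t=1/2 → T at (7/2,5); v=(3,-2)
2. t=7/6 → R at (7,8/3); v=(-3,-2)
3. t=4/3 → B at (3,0); v=(-3,2)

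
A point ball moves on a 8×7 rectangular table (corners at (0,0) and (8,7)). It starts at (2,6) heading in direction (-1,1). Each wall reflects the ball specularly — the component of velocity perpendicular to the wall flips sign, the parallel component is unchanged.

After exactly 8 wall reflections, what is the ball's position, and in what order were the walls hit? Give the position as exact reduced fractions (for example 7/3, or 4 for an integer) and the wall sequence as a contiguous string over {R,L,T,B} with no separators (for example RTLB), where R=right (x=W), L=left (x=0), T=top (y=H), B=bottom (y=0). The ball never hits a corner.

1. t=1 → T at (1,7); v=(-1,-1)
2. t=1 → L at (0,6); v=(1,-1)
3. t=6 → B at (6,0); v=(1,1)
4. t=2 → R at (8,2); v=(-1,1)
5. t=5 → T at (3,7); v=(-1,-1)
6. t=3 → L at (0,4); v=(1,-1)
7. t=4 → B at (4,0); v=(1,1)
8. t=4 → R at (8,4); v=(-1,1)

Final position: (8,4)
Wall sequence: TLBRTLBR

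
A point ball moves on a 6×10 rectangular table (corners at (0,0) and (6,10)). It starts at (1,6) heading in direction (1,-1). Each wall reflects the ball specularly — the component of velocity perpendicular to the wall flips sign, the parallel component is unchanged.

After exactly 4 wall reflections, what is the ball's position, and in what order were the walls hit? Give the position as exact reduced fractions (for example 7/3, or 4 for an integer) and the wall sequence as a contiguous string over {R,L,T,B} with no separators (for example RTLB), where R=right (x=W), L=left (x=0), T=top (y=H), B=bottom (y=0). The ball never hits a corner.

1. t=5 → R at (6,1); v=(-1,-1)
2. t=1 → B at (5,0); v=(-1,1)
3. t=5 → L at (0,5); v=(1,1)
4. t=5 → T at (5,10); v=(1,-1)

Final position: (5,10)
Wall sequence: RBLT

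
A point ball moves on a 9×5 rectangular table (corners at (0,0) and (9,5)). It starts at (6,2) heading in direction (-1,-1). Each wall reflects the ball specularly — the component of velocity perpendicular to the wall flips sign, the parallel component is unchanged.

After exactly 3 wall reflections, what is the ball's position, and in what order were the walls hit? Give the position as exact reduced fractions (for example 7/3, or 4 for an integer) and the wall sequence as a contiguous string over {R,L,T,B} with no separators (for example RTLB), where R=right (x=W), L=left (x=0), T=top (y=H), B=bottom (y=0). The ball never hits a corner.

Final position: (1,5)
Wall sequence: BLT

1. t=2 → B at (4,0); v=(-1,1)
2. t=4 → L at (0,4); v=(1,1)
3. t=1 → T at (1,5); v=(1,-1)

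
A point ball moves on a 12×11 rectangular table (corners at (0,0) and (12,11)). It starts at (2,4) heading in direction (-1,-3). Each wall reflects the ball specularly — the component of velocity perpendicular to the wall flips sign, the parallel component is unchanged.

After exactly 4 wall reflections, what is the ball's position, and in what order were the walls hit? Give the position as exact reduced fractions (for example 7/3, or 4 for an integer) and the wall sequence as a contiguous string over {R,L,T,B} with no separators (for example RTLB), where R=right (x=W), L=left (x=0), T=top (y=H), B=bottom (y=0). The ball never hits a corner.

1. t=4/3 → B at (2/3,0); v=(-1,3)
2. t=2/3 → L at (0,2); v=(1,3)
3. t=3 → T at (3,11); v=(1,-3)
4. t=11/3 → B at (20/3,0); v=(1,3)

Final position: (20/3,0)
Wall sequence: BLTB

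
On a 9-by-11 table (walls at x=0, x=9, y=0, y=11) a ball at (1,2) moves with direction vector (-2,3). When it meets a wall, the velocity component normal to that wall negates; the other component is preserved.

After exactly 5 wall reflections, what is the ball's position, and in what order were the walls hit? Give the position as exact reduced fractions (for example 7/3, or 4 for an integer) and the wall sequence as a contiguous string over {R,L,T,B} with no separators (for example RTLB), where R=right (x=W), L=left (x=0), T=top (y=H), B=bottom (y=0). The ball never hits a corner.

1. t=1/2 → L at (0,7/2); v=(2,3)
2. t=5/2 → T at (5,11); v=(2,-3)
3. t=2 → R at (9,5); v=(-2,-3)
4. t=5/3 → B at (17/3,0); v=(-2,3)
5. t=17/6 → L at (0,17/2); v=(2,3)

Final position: (0,17/2)
Wall sequence: LTRBL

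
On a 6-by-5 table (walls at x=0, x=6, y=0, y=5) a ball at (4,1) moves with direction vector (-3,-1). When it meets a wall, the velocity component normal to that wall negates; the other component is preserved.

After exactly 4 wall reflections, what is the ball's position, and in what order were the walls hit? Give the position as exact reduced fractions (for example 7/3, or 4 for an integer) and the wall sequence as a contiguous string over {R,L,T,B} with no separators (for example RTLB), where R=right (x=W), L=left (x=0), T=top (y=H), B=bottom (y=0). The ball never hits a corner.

1. t=1 → B at (1,0); v=(-3,1)
2. t=1/3 → L at (0,1/3); v=(3,1)
3. t=2 → R at (6,7/3); v=(-3,1)
4. t=2 → L at (0,13/3); v=(3,1)

Final position: (0,13/3)
Wall sequence: BLRL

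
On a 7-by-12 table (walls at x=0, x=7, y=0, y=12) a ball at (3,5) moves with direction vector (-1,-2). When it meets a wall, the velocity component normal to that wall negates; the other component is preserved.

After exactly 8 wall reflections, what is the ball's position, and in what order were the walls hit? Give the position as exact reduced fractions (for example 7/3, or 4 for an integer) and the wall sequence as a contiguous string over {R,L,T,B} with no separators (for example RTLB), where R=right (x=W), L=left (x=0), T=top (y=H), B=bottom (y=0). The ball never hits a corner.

Final position: (7,5)
Wall sequence: BLTRBLTR

1. t=5/2 → B at (1/2,0); v=(-1,2)
2. t=1/2 → L at (0,1); v=(1,2)
3. t=11/2 → T at (11/2,12); v=(1,-2)
4. t=3/2 → R at (7,9); v=(-1,-2)
5. t=9/2 → B at (5/2,0); v=(-1,2)
6. t=5/2 → L at (0,5); v=(1,2)
7. t=7/2 → T at (7/2,12); v=(1,-2)
8. t=7/2 → R at (7,5); v=(-1,-2)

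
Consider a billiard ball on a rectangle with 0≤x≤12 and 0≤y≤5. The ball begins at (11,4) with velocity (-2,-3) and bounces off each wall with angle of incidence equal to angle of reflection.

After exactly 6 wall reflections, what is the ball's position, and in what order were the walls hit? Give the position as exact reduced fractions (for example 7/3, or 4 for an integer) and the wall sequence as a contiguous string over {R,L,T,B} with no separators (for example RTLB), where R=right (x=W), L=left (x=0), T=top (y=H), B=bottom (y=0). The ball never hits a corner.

1. t=4/3 → B at (25/3,0); v=(-2,3)
2. t=5/3 → T at (5,5); v=(-2,-3)
3. t=5/3 → B at (5/3,0); v=(-2,3)
4. t=5/6 → L at (0,5/2); v=(2,3)
5. t=5/6 → T at (5/3,5); v=(2,-3)
6. t=5/3 → B at (5,0); v=(2,3)

Final position: (5,0)
Wall sequence: BTBLTB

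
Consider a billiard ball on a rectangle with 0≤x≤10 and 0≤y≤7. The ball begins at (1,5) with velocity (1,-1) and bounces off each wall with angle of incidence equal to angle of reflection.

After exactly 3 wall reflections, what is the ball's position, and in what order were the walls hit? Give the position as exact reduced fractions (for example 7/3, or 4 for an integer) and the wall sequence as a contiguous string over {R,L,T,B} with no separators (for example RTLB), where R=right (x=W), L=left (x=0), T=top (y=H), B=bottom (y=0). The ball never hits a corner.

Final position: (7,7)
Wall sequence: BRT

1. t=5 → B at (6,0); v=(1,1)
2. t=4 → R at (10,4); v=(-1,1)
3. t=3 → T at (7,7); v=(-1,-1)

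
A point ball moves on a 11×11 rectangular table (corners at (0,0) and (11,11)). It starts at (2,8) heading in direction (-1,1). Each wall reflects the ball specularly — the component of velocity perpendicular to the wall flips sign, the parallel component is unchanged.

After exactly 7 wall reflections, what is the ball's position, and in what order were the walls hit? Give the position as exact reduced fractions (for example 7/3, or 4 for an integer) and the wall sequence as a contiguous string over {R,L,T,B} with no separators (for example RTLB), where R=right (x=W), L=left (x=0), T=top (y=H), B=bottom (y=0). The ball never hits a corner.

1. t=2 → L at (0,10); v=(1,1)
2. t=1 → T at (1,11); v=(1,-1)
3. t=10 → R at (11,1); v=(-1,-1)
4. t=1 → B at (10,0); v=(-1,1)
5. t=10 → L at (0,10); v=(1,1)
6. t=1 → T at (1,11); v=(1,-1)
7. t=10 → R at (11,1); v=(-1,-1)

Final position: (11,1)
Wall sequence: LTRBLTR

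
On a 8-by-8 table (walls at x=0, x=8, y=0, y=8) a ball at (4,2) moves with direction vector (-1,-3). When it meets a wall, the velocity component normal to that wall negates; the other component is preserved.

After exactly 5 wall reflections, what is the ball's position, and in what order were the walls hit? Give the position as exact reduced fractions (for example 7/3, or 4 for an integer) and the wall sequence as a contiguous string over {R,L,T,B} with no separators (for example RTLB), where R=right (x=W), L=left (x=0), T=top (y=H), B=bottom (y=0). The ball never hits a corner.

1. t=2/3 → B at (10/3,0); v=(-1,3)
2. t=8/3 → T at (2/3,8); v=(-1,-3)
3. t=2/3 → L at (0,6); v=(1,-3)
4. t=2 → B at (2,0); v=(1,3)
5. t=8/3 → T at (14/3,8); v=(1,-3)

Final position: (14/3,8)
Wall sequence: BTLBT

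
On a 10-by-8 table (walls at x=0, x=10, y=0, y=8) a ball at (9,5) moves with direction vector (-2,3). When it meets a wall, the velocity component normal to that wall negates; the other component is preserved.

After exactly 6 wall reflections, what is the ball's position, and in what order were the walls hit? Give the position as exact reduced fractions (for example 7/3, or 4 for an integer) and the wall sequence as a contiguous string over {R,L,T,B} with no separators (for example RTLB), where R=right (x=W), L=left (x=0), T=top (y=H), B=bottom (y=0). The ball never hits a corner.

1. t=1 → T at (7,8); v=(-2,-3)
2. t=8/3 → B at (5/3,0); v=(-2,3)
3. t=5/6 → L at (0,5/2); v=(2,3)
4. t=11/6 → T at (11/3,8); v=(2,-3)
5. t=8/3 → B at (9,0); v=(2,3)
6. t=1/2 → R at (10,3/2); v=(-2,3)

Final position: (10,3/2)
Wall sequence: TBLTBR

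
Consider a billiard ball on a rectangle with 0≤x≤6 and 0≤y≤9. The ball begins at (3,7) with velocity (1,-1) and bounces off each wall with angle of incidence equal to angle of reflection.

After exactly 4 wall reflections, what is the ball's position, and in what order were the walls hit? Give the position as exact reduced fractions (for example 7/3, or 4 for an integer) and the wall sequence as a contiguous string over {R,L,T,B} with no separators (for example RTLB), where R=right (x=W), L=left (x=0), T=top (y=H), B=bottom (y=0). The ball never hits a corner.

Final position: (6,8)
Wall sequence: RBLR

1. t=3 → R at (6,4); v=(-1,-1)
2. t=4 → B at (2,0); v=(-1,1)
3. t=2 → L at (0,2); v=(1,1)
4. t=6 → R at (6,8); v=(-1,1)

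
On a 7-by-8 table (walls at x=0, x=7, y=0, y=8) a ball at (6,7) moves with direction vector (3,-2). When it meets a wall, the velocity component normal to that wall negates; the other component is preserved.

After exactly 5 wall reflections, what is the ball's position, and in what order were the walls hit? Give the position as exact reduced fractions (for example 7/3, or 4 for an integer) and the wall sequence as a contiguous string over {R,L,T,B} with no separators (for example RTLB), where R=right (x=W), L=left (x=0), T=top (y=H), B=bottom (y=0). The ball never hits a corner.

1. t=1/3 → R at (7,19/3); v=(-3,-2)
2. t=7/3 → L at (0,5/3); v=(3,-2)
3. t=5/6 → B at (5/2,0); v=(3,2)
4. t=3/2 → R at (7,3); v=(-3,2)
5. t=7/3 → L at (0,23/3); v=(3,2)

Final position: (0,23/3)
Wall sequence: RLBRL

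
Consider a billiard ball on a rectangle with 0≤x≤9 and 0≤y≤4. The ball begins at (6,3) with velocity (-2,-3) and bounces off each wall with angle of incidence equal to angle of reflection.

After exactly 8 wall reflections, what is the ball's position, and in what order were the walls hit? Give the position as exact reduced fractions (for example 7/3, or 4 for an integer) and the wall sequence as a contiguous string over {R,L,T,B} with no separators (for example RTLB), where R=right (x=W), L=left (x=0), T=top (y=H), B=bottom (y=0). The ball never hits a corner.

Final position: (26/3,4)
Wall sequence: BTLBTBRT

1. t=1 → B at (4,0); v=(-2,3)
2. t=4/3 → T at (4/3,4); v=(-2,-3)
3. t=2/3 → L at (0,2); v=(2,-3)
4. t=2/3 → B at (4/3,0); v=(2,3)
5. t=4/3 → T at (4,4); v=(2,-3)
6. t=4/3 → B at (20/3,0); v=(2,3)
7. t=7/6 → R at (9,7/2); v=(-2,3)
8. t=1/6 → T at (26/3,4); v=(-2,-3)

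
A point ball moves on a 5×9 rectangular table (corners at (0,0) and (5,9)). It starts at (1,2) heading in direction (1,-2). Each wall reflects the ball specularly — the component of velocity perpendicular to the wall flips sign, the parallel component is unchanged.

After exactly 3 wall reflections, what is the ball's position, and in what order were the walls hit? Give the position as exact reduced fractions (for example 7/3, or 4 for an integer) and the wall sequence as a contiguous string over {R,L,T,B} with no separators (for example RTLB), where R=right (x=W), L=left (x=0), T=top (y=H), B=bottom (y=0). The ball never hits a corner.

1. t=1 → B at (2,0); v=(1,2)
2. t=3 → R at (5,6); v=(-1,2)
3. t=3/2 → T at (7/2,9); v=(-1,-2)

Final position: (7/2,9)
Wall sequence: BRT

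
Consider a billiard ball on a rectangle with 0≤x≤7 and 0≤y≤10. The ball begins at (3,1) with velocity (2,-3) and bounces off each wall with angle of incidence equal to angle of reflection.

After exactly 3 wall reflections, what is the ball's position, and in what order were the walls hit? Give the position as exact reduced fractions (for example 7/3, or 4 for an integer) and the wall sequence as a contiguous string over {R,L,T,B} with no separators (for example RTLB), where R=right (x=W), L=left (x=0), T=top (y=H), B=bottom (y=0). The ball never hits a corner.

Final position: (11/3,10)
Wall sequence: BRT

1. t=1/3 → B at (11/3,0); v=(2,3)
2. t=5/3 → R at (7,5); v=(-2,3)
3. t=5/3 → T at (11/3,10); v=(-2,-3)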